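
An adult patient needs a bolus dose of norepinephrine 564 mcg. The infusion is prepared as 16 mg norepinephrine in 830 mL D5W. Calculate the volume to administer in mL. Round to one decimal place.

29.3 mL

Concentration = 16 mg ÷ 830 mL = 0.01927711 mg/mL = 19.27711 mcg/mL
Volume = 564 mcg ÷ 19.27711 mcg/mL = 29.2575 mL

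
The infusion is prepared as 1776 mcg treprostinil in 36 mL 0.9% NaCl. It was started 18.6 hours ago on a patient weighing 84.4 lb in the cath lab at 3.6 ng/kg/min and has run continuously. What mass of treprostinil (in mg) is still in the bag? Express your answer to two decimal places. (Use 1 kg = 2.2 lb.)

1.62 mg

Weight = 84.4 lb ÷ 2.2 lb/kg = 38.36364 kg
Dose = 3.6 ng/kg/min × 38.36364 kg = 138.1091 ng/min
138.1091 ng/min × 60 min/hr = 8286.545 ng/hr
Concentration = 1776 mcg ÷ 36 mL = 49.33333 mcg/mL = 49333.33 ng/mL
Rate = 8286.545 ng/hr ÷ 49333.33 ng/mL = 0.1679705 mL/hr
Volume infused = 0.1679705 mL/hr × 18.6 hr = 3.124252 mL
Volume remaining = 36 − 3.124252 = 32.87575 mL
Drug remaining = 32.87575 mL × 49333.33 ng/mL = 1621870 ng = 1.62187 mg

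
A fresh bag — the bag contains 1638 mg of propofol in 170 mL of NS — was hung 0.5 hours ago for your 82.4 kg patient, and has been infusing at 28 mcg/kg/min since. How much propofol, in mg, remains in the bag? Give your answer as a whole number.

1569 mg

Dose = 28 mcg/kg/min × 82.4 kg = 2307.2 mcg/min
2307.2 mcg/min × 60 min/hr = 138432 mcg/hr
Concentration = 1638 mg ÷ 170 mL = 9.635294 mg/mL = 9635.294 mcg/mL
Rate = 138432 mcg/hr ÷ 9635.294 mcg/mL = 14.36718 mL/hr
Volume infused = 14.36718 mL/hr × 0.5 hr = 7.18359 mL
Volume remaining = 170 − 7.18359 = 162.8164 mL
Drug remaining = 162.8164 mL × 9635.294 mcg/mL = 1568784 mcg = 1568.784 mg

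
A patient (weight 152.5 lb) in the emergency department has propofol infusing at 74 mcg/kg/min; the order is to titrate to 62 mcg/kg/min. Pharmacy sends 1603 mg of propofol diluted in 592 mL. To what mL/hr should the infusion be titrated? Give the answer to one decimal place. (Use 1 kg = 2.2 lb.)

Weight = 152.5 lb ÷ 2.2 lb/kg = 69.31818 kg
Dose = 62 mcg/kg/min × 69.31818 kg = 4297.727 mcg/min
4297.727 mcg/min × 60 min/hr = 257863.6 mcg/hr
Concentration = 1603 mg ÷ 592 mL = 2.70777 mg/mL = 2707.77 mcg/mL
Rate = 257863.6 mcg/hr ÷ 2707.77 mcg/mL = 95.23099 mL/hr

95.2 mL/hr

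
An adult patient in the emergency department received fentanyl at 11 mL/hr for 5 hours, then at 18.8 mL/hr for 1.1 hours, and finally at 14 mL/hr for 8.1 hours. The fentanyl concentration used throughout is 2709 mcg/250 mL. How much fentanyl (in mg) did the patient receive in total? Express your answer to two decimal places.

Concentration = 2709 mcg ÷ 250 mL = 10.836 mcg/mL
Stage 1: 11 mL/hr × 5 hr = 55 mL → 55 mL × 10.836 mcg/mL = 595.98 mcg
Stage 2: 18.8 mL/hr × 1.1 hr = 20.68 mL → 20.68 mL × 10.836 mcg/mL = 224.0885 mcg
Stage 3: 14 mL/hr × 8.1 hr = 113.4 mL → 113.4 mL × 10.836 mcg/mL = 1228.802 mcg
Total = 595.98 + 224.0885 + 1228.802 = 2048.871 mcg = 2.048871 mg

2.05 mg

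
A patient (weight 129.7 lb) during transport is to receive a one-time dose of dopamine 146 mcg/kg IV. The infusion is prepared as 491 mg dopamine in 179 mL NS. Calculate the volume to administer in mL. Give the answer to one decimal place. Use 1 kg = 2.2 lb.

Weight = 129.7 lb ÷ 2.2 lb/kg = 58.95455 kg
Dose = 146 mcg/kg × 58.95455 kg = 8607.364 mcg
Concentration = 491 mg ÷ 179 mL = 2.743017 mg/mL = 2743.017 mcg/mL
Volume = 8607.364 mcg ÷ 2743.017 mcg/mL = 3.137919 mL

3.1 mL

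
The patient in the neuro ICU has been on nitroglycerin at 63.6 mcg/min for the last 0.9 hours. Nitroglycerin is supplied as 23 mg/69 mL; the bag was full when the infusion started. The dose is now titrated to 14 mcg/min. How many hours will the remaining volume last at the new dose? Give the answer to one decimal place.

Initial rate:
63.6 mcg/min × 60 min/hr = 3816 mcg/hr
Concentration = 23 mg ÷ 69 mL = 0.3333333 mg/mL = 333.3333 mcg/mL
Rate = 3816 mcg/hr ÷ 333.3333 mcg/mL = 11.448 mL/hr
Volume infused so far = 11.448 mL/hr × 0.9 hr = 10.3032 mL
Volume remaining = 69 − 10.3032 = 58.6968 mL
New rate:
14 mcg/min × 60 min/hr = 840 mcg/hr
Rate = 840 mcg/hr ÷ 333.3333 mcg/mL = 2.52 mL/hr
Time remaining = 58.6968 mL ÷ 2.52 mL/hr = 23.29238 hr

23.3 hours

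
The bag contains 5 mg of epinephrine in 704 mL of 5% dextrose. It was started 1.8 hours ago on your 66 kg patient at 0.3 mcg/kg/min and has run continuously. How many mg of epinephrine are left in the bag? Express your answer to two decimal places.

2.86 mg

Dose = 0.3 mcg/kg/min × 66 kg = 19.8 mcg/min
19.8 mcg/min × 60 min/hr = 1188 mcg/hr
Concentration = 5 mg ÷ 704 mL = 0.007102273 mg/mL = 7.102273 mcg/mL
Rate = 1188 mcg/hr ÷ 7.102273 mcg/mL = 167.2704 mL/hr
Volume infused = 167.2704 mL/hr × 1.8 hr = 301.0867 mL
Volume remaining = 704 − 301.0867 = 402.9133 mL
Drug remaining = 402.9133 mL × 7.102273 mcg/mL = 2861.6 mcg = 2.8616 mg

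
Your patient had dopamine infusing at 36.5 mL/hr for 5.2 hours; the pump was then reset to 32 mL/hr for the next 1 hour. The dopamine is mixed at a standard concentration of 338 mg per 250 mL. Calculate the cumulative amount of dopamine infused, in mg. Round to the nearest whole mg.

300 mg

Concentration = 338 mg ÷ 250 mL = 1.352 mg/mL
Stage 1: 36.5 mL/hr × 5.2 hr = 189.8 mL → 189.8 mL × 1.352 mg/mL = 256.6096 mg
Stage 2: 32 mL/hr × 1 hr = 32 mL → 32 mL × 1.352 mg/mL = 43.264 mg
Total = 256.6096 + 43.264 = 299.8736 mg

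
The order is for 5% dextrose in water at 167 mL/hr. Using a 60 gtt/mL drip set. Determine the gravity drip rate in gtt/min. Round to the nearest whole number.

167 gtt/min

167 mL/hr ÷ 60 min/hr = 2.783333 mL/min
2.783333 mL/min × 60 gtt/mL = 167 gtt/min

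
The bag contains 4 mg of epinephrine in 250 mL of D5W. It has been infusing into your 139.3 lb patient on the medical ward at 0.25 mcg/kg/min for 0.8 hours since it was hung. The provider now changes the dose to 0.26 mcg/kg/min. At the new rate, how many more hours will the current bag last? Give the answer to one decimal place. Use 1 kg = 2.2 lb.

3.3 hours

Initial rate:
Weight = 139.3 lb ÷ 2.2 lb/kg = 63.31818 kg
Dose = 0.25 mcg/kg/min × 63.31818 kg = 15.82955 mcg/min
15.82955 mcg/min × 60 min/hr = 949.7727 mcg/hr
Concentration = 4 mg ÷ 250 mL = 0.016 mg/mL = 16 mcg/mL
Rate = 949.7727 mcg/hr ÷ 16 mcg/mL = 59.3608 mL/hr
Volume infused so far = 59.3608 mL/hr × 0.8 hr = 47.48864 mL
Volume remaining = 250 − 47.48864 = 202.5114 mL
New rate:
Dose = 0.26 mcg/kg/min × 63.31818 kg = 16.46273 mcg/min
16.46273 mcg/min × 60 min/hr = 987.7636 mcg/hr
Rate = 987.7636 mcg/hr ÷ 16 mcg/mL = 61.73523 mL/hr
Time remaining = 202.5114 mL ÷ 61.73523 mL/hr = 3.280321 hr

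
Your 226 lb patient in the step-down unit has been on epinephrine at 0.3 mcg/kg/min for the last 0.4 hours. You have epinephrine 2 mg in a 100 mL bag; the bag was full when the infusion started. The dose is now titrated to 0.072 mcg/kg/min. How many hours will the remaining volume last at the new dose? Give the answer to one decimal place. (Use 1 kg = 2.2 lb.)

2.8 hours

Initial rate:
Weight = 226 lb ÷ 2.2 lb/kg = 102.7273 kg
Dose = 0.3 mcg/kg/min × 102.7273 kg = 30.81818 mcg/min
30.81818 mcg/min × 60 min/hr = 1849.091 mcg/hr
Concentration = 2 mg ÷ 100 mL = 0.02 mg/mL = 20 mcg/mL
Rate = 1849.091 mcg/hr ÷ 20 mcg/mL = 92.45455 mL/hr
Volume infused so far = 92.45455 mL/hr × 0.4 hr = 36.98182 mL
Volume remaining = 100 − 36.98182 = 63.01818 mL
New rate:
Dose = 0.072 mcg/kg/min × 102.7273 kg = 7.396364 mcg/min
7.396364 mcg/min × 60 min/hr = 443.7818 mcg/hr
Rate = 443.7818 mcg/hr ÷ 20 mcg/mL = 22.18909 mL/hr
Time remaining = 63.01818 mL ÷ 22.18909 mL/hr = 2.840052 hr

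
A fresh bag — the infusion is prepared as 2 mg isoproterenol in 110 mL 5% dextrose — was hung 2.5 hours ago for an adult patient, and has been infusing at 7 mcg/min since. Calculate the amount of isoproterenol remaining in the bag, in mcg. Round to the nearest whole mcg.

950 mcg

7 mcg/min × 60 min/hr = 420 mcg/hr
Concentration = 2 mg ÷ 110 mL = 0.01818182 mg/mL = 18.18182 mcg/mL
Rate = 420 mcg/hr ÷ 18.18182 mcg/mL = 23.1 mL/hr
Volume infused = 23.1 mL/hr × 2.5 hr = 57.75 mL
Volume remaining = 110 − 57.75 = 52.25 mL
Drug remaining = 52.25 mL × 18.18182 mcg/mL = 950 mcg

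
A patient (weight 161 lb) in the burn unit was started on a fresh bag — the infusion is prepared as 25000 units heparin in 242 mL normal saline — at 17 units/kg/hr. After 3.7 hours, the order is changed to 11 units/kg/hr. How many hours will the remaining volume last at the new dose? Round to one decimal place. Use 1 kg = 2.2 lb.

25.3 hours

Initial rate:
Weight = 161 lb ÷ 2.2 lb/kg = 73.18182 kg
Dose = 17 units/kg/hr × 73.18182 kg = 1244.091 units/hr
Concentration = 25000 units ÷ 242 mL = 103.3058 units/mL
Rate = 1244.091 units/hr ÷ 103.3058 units/mL = 12.0428 mL/hr
Volume infused so far = 12.0428 mL/hr × 3.7 hr = 44.55836 mL
Volume remaining = 242 − 44.55836 = 197.4416 mL
New rate:
Dose = 11 units/kg/hr × 73.18182 kg = 805 units/hr
Rate = 805 units/hr ÷ 103.3058 units/mL = 7.7924 mL/hr
Time remaining = 197.4416 mL ÷ 7.7924 mL/hr = 25.33772 hr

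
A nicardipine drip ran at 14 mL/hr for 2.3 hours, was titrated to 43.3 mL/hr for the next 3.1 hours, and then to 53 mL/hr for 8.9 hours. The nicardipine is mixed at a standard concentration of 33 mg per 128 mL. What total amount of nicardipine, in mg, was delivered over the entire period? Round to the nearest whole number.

Concentration = 33 mg ÷ 128 mL = 0.2578125 mg/mL
Stage 1: 14 mL/hr × 2.3 hr = 32.2 mL → 32.2 mL × 0.2578125 mg/mL = 8.301562 mg
Stage 2: 43.3 mL/hr × 3.1 hr = 134.23 mL → 134.23 mL × 0.2578125 mg/mL = 34.60617 mg
Stage 3: 53 mL/hr × 8.9 hr = 471.7 mL → 471.7 mL × 0.2578125 mg/mL = 121.6102 mg
Total = 8.301562 + 34.60617 + 121.6102 = 164.5179 mg

165 mg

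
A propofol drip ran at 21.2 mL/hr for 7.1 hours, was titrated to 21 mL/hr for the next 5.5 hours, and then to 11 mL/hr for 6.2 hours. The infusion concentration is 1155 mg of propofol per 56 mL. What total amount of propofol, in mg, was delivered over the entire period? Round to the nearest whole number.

Concentration = 1155 mg ÷ 56 mL = 20.625 mg/mL
Stage 1: 21.2 mL/hr × 7.1 hr = 150.52 mL → 150.52 mL × 20.625 mg/mL = 3104.475 mg
Stage 2: 21 mL/hr × 5.5 hr = 115.5 mL → 115.5 mL × 20.625 mg/mL = 2382.188 mg
Stage 3: 11 mL/hr × 6.2 hr = 68.2 mL → 68.2 mL × 20.625 mg/mL = 1406.625 mg
Total = 3104.475 + 2382.188 + 1406.625 = 6893.287 mg

6893 mg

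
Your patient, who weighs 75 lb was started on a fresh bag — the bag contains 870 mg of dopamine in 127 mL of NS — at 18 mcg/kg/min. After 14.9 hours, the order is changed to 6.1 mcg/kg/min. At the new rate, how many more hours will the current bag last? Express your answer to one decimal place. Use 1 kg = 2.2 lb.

25.8 hours

Initial rate:
Weight = 75 lb ÷ 2.2 lb/kg = 34.09091 kg
Dose = 18 mcg/kg/min × 34.09091 kg = 613.6364 mcg/min
613.6364 mcg/min × 60 min/hr = 36818.18 mcg/hr
Concentration = 870 mg ÷ 127 mL = 6.850394 mg/mL = 6850.394 mcg/mL
Rate = 36818.18 mcg/hr ÷ 6850.394 mcg/mL = 5.374608 mL/hr
Volume infused so far = 5.374608 mL/hr × 14.9 hr = 80.08166 mL
Volume remaining = 127 − 80.08166 = 46.91834 mL
New rate:
Dose = 6.1 mcg/kg/min × 34.09091 kg = 207.9545 mcg/min
207.9545 mcg/min × 60 min/hr = 12477.27 mcg/hr
Rate = 12477.27 mcg/hr ÷ 6850.394 mcg/mL = 1.821395 mL/hr
Time remaining = 46.91834 mL ÷ 1.821395 mL/hr = 25.75956 hr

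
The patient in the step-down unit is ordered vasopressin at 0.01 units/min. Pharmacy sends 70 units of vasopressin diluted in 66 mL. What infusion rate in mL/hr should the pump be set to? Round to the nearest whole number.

1 mL/hr

0.01 units/min × 60 min/hr = 0.6 units/hr
Concentration = 70 units ÷ 66 mL = 1.060606 units/mL
Rate = 0.6 units/hr ÷ 1.060606 units/mL = 0.5657143 mL/hr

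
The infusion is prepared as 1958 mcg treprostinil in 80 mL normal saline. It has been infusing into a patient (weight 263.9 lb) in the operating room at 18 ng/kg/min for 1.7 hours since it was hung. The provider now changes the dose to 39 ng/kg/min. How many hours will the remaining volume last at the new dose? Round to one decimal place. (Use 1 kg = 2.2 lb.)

Initial rate:
Weight = 263.9 lb ÷ 2.2 lb/kg = 119.9545 kg
Dose = 18 ng/kg/min × 119.9545 kg = 2159.182 ng/min
2159.182 ng/min × 60 min/hr = 129550.9 ng/hr
Concentration = 1958 mcg ÷ 80 mL = 24.475 mcg/mL = 24475 ng/mL
Rate = 129550.9 ng/hr ÷ 24475 ng/mL = 5.293193 mL/hr
Volume infused so far = 5.293193 mL/hr × 1.7 hr = 8.998429 mL
Volume remaining = 80 − 8.998429 = 71.00157 mL
New rate:
Dose = 39 ng/kg/min × 119.9545 kg = 4678.227 ng/min
4678.227 ng/min × 60 min/hr = 280693.6 ng/hr
Rate = 280693.6 ng/hr ÷ 24475 ng/mL = 11.46859 mL/hr
Time remaining = 71.00157 mL ÷ 11.46859 mL/hr = 6.190961 hr

6.2 hours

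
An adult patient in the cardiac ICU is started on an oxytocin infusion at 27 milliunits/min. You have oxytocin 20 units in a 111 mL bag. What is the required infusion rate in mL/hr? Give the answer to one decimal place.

9.0 mL/hr

27 milliunits/min × 60 min/hr = 1620 milliunits/hr
Concentration = 20 units ÷ 111 mL = 0.1801802 units/mL = 180.1802 milliunits/mL
Rate = 1620 milliunits/hr ÷ 180.1802 milliunits/mL = 8.991 mL/hr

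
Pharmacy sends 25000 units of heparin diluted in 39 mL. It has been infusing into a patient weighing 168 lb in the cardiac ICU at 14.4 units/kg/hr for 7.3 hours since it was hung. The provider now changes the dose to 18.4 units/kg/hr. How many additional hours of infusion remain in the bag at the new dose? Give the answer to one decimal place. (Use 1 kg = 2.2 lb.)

Initial rate:
Weight = 168 lb ÷ 2.2 lb/kg = 76.36364 kg
Dose = 14.4 units/kg/hr × 76.36364 kg = 1099.636 units/hr
Concentration = 25000 units ÷ 39 mL = 641.0256 units/mL
Rate = 1099.636 units/hr ÷ 641.0256 units/mL = 1.715433 mL/hr
Volume infused so far = 1.715433 mL/hr × 7.3 hr = 12.52266 mL
Volume remaining = 39 − 12.52266 = 26.47734 mL
New rate:
Dose = 18.4 units/kg/hr × 76.36364 kg = 1405.091 units/hr
Rate = 1405.091 units/hr ÷ 641.0256 units/mL = 2.191942 mL/hr
Time remaining = 26.47734 mL ÷ 2.191942 mL/hr = 12.0794 hr

12.1 hours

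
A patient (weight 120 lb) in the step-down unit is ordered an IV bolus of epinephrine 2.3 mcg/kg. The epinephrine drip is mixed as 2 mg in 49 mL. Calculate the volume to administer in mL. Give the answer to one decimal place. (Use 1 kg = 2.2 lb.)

Weight = 120 lb ÷ 2.2 lb/kg = 54.54545 kg
Dose = 2.3 mcg/kg × 54.54545 kg = 125.4545 mcg
Concentration = 2 mg ÷ 49 mL = 0.04081633 mg/mL = 40.81633 mcg/mL
Volume = 125.4545 mcg ÷ 40.81633 mcg/mL = 3.073636 mL

3.1 mL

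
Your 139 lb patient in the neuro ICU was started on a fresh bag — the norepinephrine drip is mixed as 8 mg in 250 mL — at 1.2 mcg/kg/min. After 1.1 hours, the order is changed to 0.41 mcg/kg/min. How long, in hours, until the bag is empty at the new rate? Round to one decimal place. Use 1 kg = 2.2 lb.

Initial rate:
Weight = 139 lb ÷ 2.2 lb/kg = 63.18182 kg
Dose = 1.2 mcg/kg/min × 63.18182 kg = 75.81818 mcg/min
75.81818 mcg/min × 60 min/hr = 4549.091 mcg/hr
Concentration = 8 mg ÷ 250 mL = 0.032 mg/mL = 32 mcg/mL
Rate = 4549.091 mcg/hr ÷ 32 mcg/mL = 142.1591 mL/hr
Volume infused so far = 142.1591 mL/hr × 1.1 hr = 156.375 mL
Volume remaining = 250 − 156.375 = 93.625 mL
New rate:
Dose = 0.41 mcg/kg/min × 63.18182 kg = 25.90455 mcg/min
25.90455 mcg/min × 60 min/hr = 1554.273 mcg/hr
Rate = 1554.273 mcg/hr ÷ 32 mcg/mL = 48.57102 mL/hr
Time remaining = 93.625 mL ÷ 48.57102 mL/hr = 1.92759 hr

1.9 hours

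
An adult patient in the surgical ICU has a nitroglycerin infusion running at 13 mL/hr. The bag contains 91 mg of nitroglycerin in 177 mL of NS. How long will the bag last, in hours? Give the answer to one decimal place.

Duration = 177 mL ÷ 13 mL/hr = 13.61538 hr

13.6 hours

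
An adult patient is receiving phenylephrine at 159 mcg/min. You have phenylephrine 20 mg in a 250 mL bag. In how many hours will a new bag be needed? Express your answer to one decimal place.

2.1 hours

159 mcg/min × 60 min/hr = 9540 mcg/hr
Concentration = 20 mg ÷ 250 mL = 0.08 mg/mL = 80 mcg/mL
Rate = 9540 mcg/hr ÷ 80 mcg/mL = 119.25 mL/hr
Duration = 250 mL ÷ 119.25 mL/hr = 2.096436 hr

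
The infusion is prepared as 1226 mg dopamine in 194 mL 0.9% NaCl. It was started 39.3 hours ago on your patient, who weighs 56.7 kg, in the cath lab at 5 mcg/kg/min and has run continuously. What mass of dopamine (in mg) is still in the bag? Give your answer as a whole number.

Dose = 5 mcg/kg/min × 56.7 kg = 283.5 mcg/min
283.5 mcg/min × 60 min/hr = 17010 mcg/hr
Concentration = 1226 mg ÷ 194 mL = 6.319588 mg/mL = 6319.588 mcg/mL
Rate = 17010 mcg/hr ÷ 6319.588 mcg/mL = 2.691631 mL/hr
Volume infused = 2.691631 mL/hr × 39.3 hr = 105.7811 mL
Volume remaining = 194 − 105.7811 = 88.21889 mL
Drug remaining = 88.21889 mL × 6319.588 mcg/mL = 557507 mcg = 557.507 mg

558 mg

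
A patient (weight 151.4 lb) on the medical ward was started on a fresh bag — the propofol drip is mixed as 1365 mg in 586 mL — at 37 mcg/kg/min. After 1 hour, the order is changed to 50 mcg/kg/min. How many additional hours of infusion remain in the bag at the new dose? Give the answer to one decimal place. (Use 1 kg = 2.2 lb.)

Initial rate:
Weight = 151.4 lb ÷ 2.2 lb/kg = 68.81818 kg
Dose = 37 mcg/kg/min × 68.81818 kg = 2546.273 mcg/min
2546.273 mcg/min × 60 min/hr = 152776.4 mcg/hr
Concentration = 1365 mg ÷ 586 mL = 2.329352 mg/mL = 2329.352 mcg/mL
Rate = 152776.4 mcg/hr ÷ 2329.352 mcg/mL = 65.58751 mL/hr
Volume infused so far = 65.58751 mL/hr × 1 hr = 65.58751 mL
Volume remaining = 586 − 65.58751 = 520.4125 mL
New rate:
Dose = 50 mcg/kg/min × 68.81818 kg = 3440.909 mcg/min
3440.909 mcg/min × 60 min/hr = 206454.5 mcg/hr
Rate = 206454.5 mcg/hr ÷ 2329.352 mcg/mL = 88.63177 mL/hr
Time remaining = 520.4125 mL ÷ 88.63177 mL/hr = 5.871625 hr

5.9 hours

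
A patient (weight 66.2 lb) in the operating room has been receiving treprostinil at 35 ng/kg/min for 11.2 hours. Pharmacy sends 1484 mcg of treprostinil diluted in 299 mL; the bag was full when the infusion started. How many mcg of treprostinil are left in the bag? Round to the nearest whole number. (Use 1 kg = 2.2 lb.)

Weight = 66.2 lb ÷ 2.2 lb/kg = 30.09091 kg
Dose = 35 ng/kg/min × 30.09091 kg = 1053.182 ng/min
1053.182 ng/min × 60 min/hr = 63190.91 ng/hr
Concentration = 1484 mcg ÷ 299 mL = 4.963211 mcg/mL = 4963.211 ng/mL
Rate = 63190.91 ng/hr ÷ 4963.211 ng/mL = 12.73186 mL/hr
Volume infused = 12.73186 mL/hr × 11.2 hr = 142.5968 mL
Volume remaining = 299 − 142.5968 = 156.4032 mL
Drug remaining = 156.4032 mL × 4963.211 ng/mL = 776261.8 ng = 776.2618 mcg

776 mcg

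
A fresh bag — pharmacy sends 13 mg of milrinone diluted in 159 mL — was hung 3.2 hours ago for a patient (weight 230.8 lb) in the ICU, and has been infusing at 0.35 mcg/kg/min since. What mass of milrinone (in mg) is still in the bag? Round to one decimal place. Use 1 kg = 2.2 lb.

6.0 mg

Weight = 230.8 lb ÷ 2.2 lb/kg = 104.9091 kg
Dose = 0.35 mcg/kg/min × 104.9091 kg = 36.71818 mcg/min
36.71818 mcg/min × 60 min/hr = 2203.091 mcg/hr
Concentration = 13 mg ÷ 159 mL = 0.08176101 mg/mL = 81.76101 mcg/mL
Rate = 2203.091 mcg/hr ÷ 81.76101 mcg/mL = 26.9455 mL/hr
Volume infused = 26.9455 mL/hr × 3.2 hr = 86.22559 mL
Volume remaining = 159 − 86.22559 = 72.77441 mL
Drug remaining = 72.77441 mL × 81.76101 mcg/mL = 5950.109 mcg = 5.950109 mg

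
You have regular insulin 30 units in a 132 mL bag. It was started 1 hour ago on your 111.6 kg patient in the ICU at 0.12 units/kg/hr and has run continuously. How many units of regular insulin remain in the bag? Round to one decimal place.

Dose = 0.12 units/kg/hr × 111.6 kg = 13.392 units/hr
Concentration = 30 units ÷ 132 mL = 0.2272727 units/mL
Rate = 13.392 units/hr ÷ 0.2272727 units/mL = 58.9248 mL/hr
Volume infused = 58.9248 mL/hr × 1 hr = 58.9248 mL
Volume remaining = 132 − 58.9248 = 73.0752 mL
Drug remaining = 73.0752 mL × 0.2272727 units/mL = 16.608 units

16.6 units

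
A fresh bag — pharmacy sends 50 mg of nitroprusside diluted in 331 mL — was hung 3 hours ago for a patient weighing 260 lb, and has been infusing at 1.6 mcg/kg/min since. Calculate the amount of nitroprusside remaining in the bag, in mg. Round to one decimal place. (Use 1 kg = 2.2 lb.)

16.0 mg

Weight = 260 lb ÷ 2.2 lb/kg = 118.1818 kg
Dose = 1.6 mcg/kg/min × 118.1818 kg = 189.0909 mcg/min
189.0909 mcg/min × 60 min/hr = 11345.45 mcg/hr
Concentration = 50 mg ÷ 331 mL = 0.1510574 mg/mL = 151.0574 mcg/mL
Rate = 11345.45 mcg/hr ÷ 151.0574 mcg/mL = 75.10691 mL/hr
Volume infused = 75.10691 mL/hr × 3 hr = 225.3207 mL
Volume remaining = 331 − 225.3207 = 105.6793 mL
Drug remaining = 105.6793 mL × 151.0574 mcg/mL = 15963.64 mcg = 15.96364 mg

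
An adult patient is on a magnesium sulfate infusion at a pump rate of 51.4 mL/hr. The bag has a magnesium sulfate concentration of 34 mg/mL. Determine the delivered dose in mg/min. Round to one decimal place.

Drug rate = 51.4 mL/hr × 34 mg/mL = 1747.6 mg/hr
1747.6 mg/hr ÷ 60 min/hr = 29.12667 mg/min

29.1 mg/min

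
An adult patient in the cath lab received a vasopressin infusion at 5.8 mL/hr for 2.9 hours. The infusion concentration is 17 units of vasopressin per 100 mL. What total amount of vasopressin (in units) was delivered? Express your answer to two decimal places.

2.86 units

Concentration = 17 units ÷ 100 mL = 0.17 units/mL
Drug rate = 5.8 mL/hr × 0.17 units/mL = 0.986 units/hr
Total = 0.986 units/hr × 2.9 hr = 2.8594 units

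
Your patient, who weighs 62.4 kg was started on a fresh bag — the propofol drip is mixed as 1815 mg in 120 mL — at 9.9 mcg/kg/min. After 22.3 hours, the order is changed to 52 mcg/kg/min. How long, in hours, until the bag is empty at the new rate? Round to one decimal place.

5.1 hours

Initial rate:
Dose = 9.9 mcg/kg/min × 62.4 kg = 617.76 mcg/min
617.76 mcg/min × 60 min/hr = 37065.6 mcg/hr
Concentration = 1815 mg ÷ 120 mL = 15.125 mg/mL = 15125 mcg/mL
Rate = 37065.6 mcg/hr ÷ 15125 mcg/mL = 2.450618 mL/hr
Volume infused so far = 2.450618 mL/hr × 22.3 hr = 54.64879 mL
Volume remaining = 120 − 54.64879 = 65.35121 mL
New rate:
Dose = 52 mcg/kg/min × 62.4 kg = 3244.8 mcg/min
3244.8 mcg/min × 60 min/hr = 194688 mcg/hr
Rate = 194688 mcg/hr ÷ 15125 mcg/mL = 12.87193 mL/hr
Time remaining = 65.35121 mL ÷ 12.87193 mL/hr = 5.077032 hr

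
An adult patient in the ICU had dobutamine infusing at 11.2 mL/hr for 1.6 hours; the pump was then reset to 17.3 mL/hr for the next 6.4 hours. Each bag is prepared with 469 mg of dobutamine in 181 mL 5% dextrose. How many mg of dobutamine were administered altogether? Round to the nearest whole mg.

Concentration = 469 mg ÷ 181 mL = 2.59116 mg/mL
Stage 1: 11.2 mL/hr × 1.6 hr = 17.92 mL → 17.92 mL × 2.59116 mg/mL = 46.43359 mg
Stage 2: 17.3 mL/hr × 6.4 hr = 110.72 mL → 110.72 mL × 2.59116 mg/mL = 286.8933 mg
Total = 46.43359 + 286.8933 = 333.3269 mg

333 mg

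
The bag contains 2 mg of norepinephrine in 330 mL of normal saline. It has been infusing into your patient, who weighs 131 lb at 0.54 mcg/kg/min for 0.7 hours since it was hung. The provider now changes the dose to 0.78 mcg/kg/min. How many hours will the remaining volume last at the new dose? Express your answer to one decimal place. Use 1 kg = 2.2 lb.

0.2 hours

Initial rate:
Weight = 131 lb ÷ 2.2 lb/kg = 59.54545 kg
Dose = 0.54 mcg/kg/min × 59.54545 kg = 32.15455 mcg/min
32.15455 mcg/min × 60 min/hr = 1929.273 mcg/hr
Concentration = 2 mg ÷ 330 mL = 0.006060606 mg/mL = 6.060606 mcg/mL
Rate = 1929.273 mcg/hr ÷ 6.060606 mcg/mL = 318.33 mL/hr
Volume infused so far = 318.33 mL/hr × 0.7 hr = 222.831 mL
Volume remaining = 330 − 222.831 = 107.169 mL
New rate:
Dose = 0.78 mcg/kg/min × 59.54545 kg = 46.44545 mcg/min
46.44545 mcg/min × 60 min/hr = 2786.727 mcg/hr
Rate = 2786.727 mcg/hr ÷ 6.060606 mcg/mL = 459.81 mL/hr
Time remaining = 107.169 mL ÷ 459.81 mL/hr = 0.2330724 hr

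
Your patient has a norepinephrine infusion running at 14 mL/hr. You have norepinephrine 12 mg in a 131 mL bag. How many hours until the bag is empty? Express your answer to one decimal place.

9.4 hours

Duration = 131 mL ÷ 14 mL/hr = 9.357143 hr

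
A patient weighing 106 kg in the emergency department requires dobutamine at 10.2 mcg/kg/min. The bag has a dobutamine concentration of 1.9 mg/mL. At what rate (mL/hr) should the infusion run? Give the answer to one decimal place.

Dose = 10.2 mcg/kg/min × 106 kg = 1081.2 mcg/min
1081.2 mcg/min × 60 min/hr = 64872 mcg/hr
Concentration = 1.9 mg/mL = 1900 mcg/mL
Rate = 64872 mcg/hr ÷ 1900 mcg/mL = 34.14316 mL/hr

34.1 mL/hr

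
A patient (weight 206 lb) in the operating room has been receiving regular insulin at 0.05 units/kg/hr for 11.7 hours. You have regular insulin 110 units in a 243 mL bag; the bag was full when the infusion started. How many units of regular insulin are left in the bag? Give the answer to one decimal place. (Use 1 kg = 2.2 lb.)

Weight = 206 lb ÷ 2.2 lb/kg = 93.63636 kg
Dose = 0.05 units/kg/hr × 93.63636 kg = 4.681818 units/hr
Concentration = 110 units ÷ 243 mL = 0.4526749 units/mL
Rate = 4.681818 units/hr ÷ 0.4526749 units/mL = 10.34256 mL/hr
Volume infused = 10.34256 mL/hr × 11.7 hr = 121.008 mL
Volume remaining = 243 − 121.008 = 121.992 mL
Drug remaining = 121.992 mL × 0.4526749 units/mL = 55.22273 units

55.2 units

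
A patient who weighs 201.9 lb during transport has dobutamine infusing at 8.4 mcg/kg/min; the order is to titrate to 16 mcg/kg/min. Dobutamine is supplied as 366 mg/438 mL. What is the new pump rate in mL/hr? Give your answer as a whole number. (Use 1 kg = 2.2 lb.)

Weight = 201.9 lb ÷ 2.2 lb/kg = 91.77273 kg
Dose = 16 mcg/kg/min × 91.77273 kg = 1468.364 mcg/min
1468.364 mcg/min × 60 min/hr = 88101.82 mcg/hr
Concentration = 366 mg ÷ 438 mL = 0.8356164 mg/mL = 835.6164 mcg/mL
Rate = 88101.82 mcg/hr ÷ 835.6164 mcg/mL = 105.4333 mL/hr

105 mL/hr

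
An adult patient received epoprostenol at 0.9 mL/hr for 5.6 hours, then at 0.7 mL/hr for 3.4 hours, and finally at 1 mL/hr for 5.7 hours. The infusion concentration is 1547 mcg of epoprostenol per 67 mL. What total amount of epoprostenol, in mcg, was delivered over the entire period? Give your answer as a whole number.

303 mcg

Concentration = 1547 mcg ÷ 67 mL = 23.08955 mcg/mL
Stage 1: 0.9 mL/hr × 5.6 hr = 5.04 mL → 5.04 mL × 23.08955 mcg/mL = 116.3713 mcg
Stage 2: 0.7 mL/hr × 3.4 hr = 2.38 mL → 2.38 mL × 23.08955 mcg/mL = 54.95313 mcg
Stage 3: 1 mL/hr × 5.7 hr = 5.7 mL → 5.7 mL × 23.08955 mcg/mL = 131.6104 mcg
Total = 116.3713 + 54.95313 + 131.6104 = 302.9349 mcg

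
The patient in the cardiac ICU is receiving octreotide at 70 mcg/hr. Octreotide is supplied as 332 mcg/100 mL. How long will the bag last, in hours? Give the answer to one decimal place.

4.7 hours

Concentration = 332 mcg ÷ 100 mL = 3.32 mcg/mL
Rate = 70 mcg/hr ÷ 3.32 mcg/mL = 21.08434 mL/hr
Duration = 100 mL ÷ 21.08434 mL/hr = 4.742857 hr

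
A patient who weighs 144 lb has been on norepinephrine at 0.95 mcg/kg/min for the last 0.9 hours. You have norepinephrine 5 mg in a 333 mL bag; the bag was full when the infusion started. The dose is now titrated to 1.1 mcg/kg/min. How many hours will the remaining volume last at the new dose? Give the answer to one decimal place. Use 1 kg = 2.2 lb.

0.4 hours

Initial rate:
Weight = 144 lb ÷ 2.2 lb/kg = 65.45455 kg
Dose = 0.95 mcg/kg/min × 65.45455 kg = 62.18182 mcg/min
62.18182 mcg/min × 60 min/hr = 3730.909 mcg/hr
Concentration = 5 mg ÷ 333 mL = 0.01501502 mg/mL = 15.01502 mcg/mL
Rate = 3730.909 mcg/hr ÷ 15.01502 mcg/mL = 248.4785 mL/hr
Volume infused so far = 248.4785 mL/hr × 0.9 hr = 223.6307 mL
Volume remaining = 333 − 223.6307 = 109.3693 mL
New rate:
Dose = 1.1 mcg/kg/min × 65.45455 kg = 72 mcg/min
72 mcg/min × 60 min/hr = 4320 mcg/hr
Rate = 4320 mcg/hr ÷ 15.01502 mcg/mL = 287.712 mL/hr
Time remaining = 109.3693 mL ÷ 287.712 mL/hr = 0.3801347 hr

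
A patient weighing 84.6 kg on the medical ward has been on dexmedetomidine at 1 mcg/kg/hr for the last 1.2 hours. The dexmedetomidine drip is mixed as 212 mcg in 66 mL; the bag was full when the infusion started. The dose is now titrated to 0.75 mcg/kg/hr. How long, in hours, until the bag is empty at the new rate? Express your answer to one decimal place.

1.7 hours

Initial rate:
Dose = 1 mcg/kg/hr × 84.6 kg = 84.6 mcg/hr
Concentration = 212 mcg ÷ 66 mL = 3.212121 mcg/mL
Rate = 84.6 mcg/hr ÷ 3.212121 mcg/mL = 26.33774 mL/hr
Volume infused so far = 26.33774 mL/hr × 1.2 hr = 31.60528 mL
Volume remaining = 66 − 31.60528 = 34.39472 mL
New rate:
Dose = 0.75 mcg/kg/hr × 84.6 kg = 63.45 mcg/hr
Rate = 63.45 mcg/hr ÷ 3.212121 mcg/mL = 19.7533 mL/hr
Time remaining = 34.39472 mL ÷ 19.7533 mL/hr = 1.741214 hr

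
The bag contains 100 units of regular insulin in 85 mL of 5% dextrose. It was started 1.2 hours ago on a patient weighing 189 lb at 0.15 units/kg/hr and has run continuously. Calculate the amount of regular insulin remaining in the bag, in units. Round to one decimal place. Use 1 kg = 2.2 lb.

84.5 units

Weight = 189 lb ÷ 2.2 lb/kg = 85.90909 kg
Dose = 0.15 units/kg/hr × 85.90909 kg = 12.88636 units/hr
Concentration = 100 units ÷ 85 mL = 1.176471 units/mL
Rate = 12.88636 units/hr ÷ 1.176471 units/mL = 10.95341 mL/hr
Volume infused = 10.95341 mL/hr × 1.2 hr = 13.14409 mL
Volume remaining = 85 − 13.14409 = 71.85591 mL
Drug remaining = 71.85591 mL × 1.176471 units/mL = 84.53636 units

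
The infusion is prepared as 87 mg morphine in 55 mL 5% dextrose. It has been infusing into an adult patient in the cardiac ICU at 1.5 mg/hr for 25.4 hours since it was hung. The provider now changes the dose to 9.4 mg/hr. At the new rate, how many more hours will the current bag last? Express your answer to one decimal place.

5.2 hours

Initial rate:
Concentration = 87 mg ÷ 55 mL = 1.581818 mg/mL
Rate = 1.5 mg/hr ÷ 1.581818 mg/mL = 0.9482759 mL/hr
Volume infused so far = 0.9482759 mL/hr × 25.4 hr = 24.08621 mL
Volume remaining = 55 − 24.08621 = 30.91379 mL
New rate:
Rate = 9.4 mg/hr ÷ 1.581818 mg/mL = 5.942529 mL/hr
Time remaining = 30.91379 mL ÷ 5.942529 mL/hr = 5.202128 hr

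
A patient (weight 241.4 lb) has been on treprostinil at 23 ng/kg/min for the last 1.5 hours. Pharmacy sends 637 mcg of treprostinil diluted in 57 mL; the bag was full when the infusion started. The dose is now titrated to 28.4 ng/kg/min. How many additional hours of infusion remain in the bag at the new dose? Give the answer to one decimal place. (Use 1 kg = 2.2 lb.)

2.2 hours

Initial rate:
Weight = 241.4 lb ÷ 2.2 lb/kg = 109.7273 kg
Dose = 23 ng/kg/min × 109.7273 kg = 2523.727 ng/min
2523.727 ng/min × 60 min/hr = 151423.6 ng/hr
Concentration = 637 mcg ÷ 57 mL = 11.17544 mcg/mL = 11175.44 ng/mL
Rate = 151423.6 ng/hr ÷ 11175.44 ng/mL = 13.54968 mL/hr
Volume infused so far = 13.54968 mL/hr × 1.5 hr = 20.32452 mL
Volume remaining = 57 − 20.32452 = 36.67548 mL
New rate:
Dose = 28.4 ng/kg/min × 109.7273 kg = 3116.255 ng/min
3116.255 ng/min × 60 min/hr = 186975.3 ng/hr
Rate = 186975.3 ng/hr ÷ 11175.44 ng/mL = 16.73091 mL/hr
Time remaining = 36.67548 mL ÷ 16.73091 mL/hr = 2.192079 hr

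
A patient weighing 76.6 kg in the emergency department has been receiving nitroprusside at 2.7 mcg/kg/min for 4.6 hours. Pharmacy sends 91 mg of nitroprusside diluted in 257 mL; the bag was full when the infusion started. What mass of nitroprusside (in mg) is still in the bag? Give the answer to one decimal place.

Dose = 2.7 mcg/kg/min × 76.6 kg = 206.82 mcg/min
206.82 mcg/min × 60 min/hr = 12409.2 mcg/hr
Concentration = 91 mg ÷ 257 mL = 0.3540856 mg/mL = 354.0856 mcg/mL
Rate = 12409.2 mcg/hr ÷ 354.0856 mcg/mL = 35.04576 mL/hr
Volume infused = 35.04576 mL/hr × 4.6 hr = 161.2105 mL
Volume remaining = 257 − 161.2105 = 95.78949 mL
Drug remaining = 95.78949 mL × 354.0856 mcg/mL = 33917.68 mcg = 33.91768 mg

33.9 mg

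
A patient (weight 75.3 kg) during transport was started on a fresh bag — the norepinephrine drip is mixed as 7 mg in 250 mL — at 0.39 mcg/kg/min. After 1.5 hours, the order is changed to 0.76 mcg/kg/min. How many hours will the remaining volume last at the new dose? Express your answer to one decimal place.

1.3 hours

Initial rate:
Dose = 0.39 mcg/kg/min × 75.3 kg = 29.367 mcg/min
29.367 mcg/min × 60 min/hr = 1762.02 mcg/hr
Concentration = 7 mg ÷ 250 mL = 0.028 mg/mL = 28 mcg/mL
Rate = 1762.02 mcg/hr ÷ 28 mcg/mL = 62.92929 mL/hr
Volume infused so far = 62.92929 mL/hr × 1.5 hr = 94.39393 mL
Volume remaining = 250 − 94.39393 = 155.6061 mL
New rate:
Dose = 0.76 mcg/kg/min × 75.3 kg = 57.228 mcg/min
57.228 mcg/min × 60 min/hr = 3433.68 mcg/hr
Rate = 3433.68 mcg/hr ÷ 28 mcg/mL = 122.6314 mL/hr
Time remaining = 155.6061 mL ÷ 122.6314 mL/hr = 1.268892 hr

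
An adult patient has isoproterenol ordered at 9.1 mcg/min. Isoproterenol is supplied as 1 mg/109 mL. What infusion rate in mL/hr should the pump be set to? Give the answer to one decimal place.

59.5 mL/hr

9.1 mcg/min × 60 min/hr = 546 mcg/hr
Concentration = 1 mg ÷ 109 mL = 0.009174312 mg/mL = 9.174312 mcg/mL
Rate = 546 mcg/hr ÷ 9.174312 mcg/mL = 59.514 mL/hr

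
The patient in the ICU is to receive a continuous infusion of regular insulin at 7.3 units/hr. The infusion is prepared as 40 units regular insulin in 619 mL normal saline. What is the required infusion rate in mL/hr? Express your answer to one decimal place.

Concentration = 40 units ÷ 619 mL = 0.06462036 units/mL
Rate = 7.3 units/hr ÷ 0.06462036 units/mL = 112.9675 mL/hr

113.0 mL/hr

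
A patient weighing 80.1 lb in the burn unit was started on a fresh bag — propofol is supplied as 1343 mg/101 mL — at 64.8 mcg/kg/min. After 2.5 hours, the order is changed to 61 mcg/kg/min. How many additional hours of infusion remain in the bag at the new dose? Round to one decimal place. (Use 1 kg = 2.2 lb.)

Initial rate:
Weight = 80.1 lb ÷ 2.2 lb/kg = 36.40909 kg
Dose = 64.8 mcg/kg/min × 36.40909 kg = 2359.309 mcg/min
2359.309 mcg/min × 60 min/hr = 141558.5 mcg/hr
Concentration = 1343 mg ÷ 101 mL = 13.29703 mg/mL = 13297.03 mcg/mL
Rate = 141558.5 mcg/hr ÷ 13297.03 mcg/mL = 10.64588 mL/hr
Volume infused so far = 10.64588 mL/hr × 2.5 hr = 26.61469 mL
Volume remaining = 101 − 26.61469 = 74.38531 mL
New rate:
Dose = 61 mcg/kg/min × 36.40909 kg = 2220.955 mcg/min
2220.955 mcg/min × 60 min/hr = 133257.3 mcg/hr
Rate = 133257.3 mcg/hr ÷ 13297.03 mcg/mL = 10.02158 mL/hr
Time remaining = 74.38531 mL ÷ 10.02158 mL/hr = 7.422511 hr

7.4 hours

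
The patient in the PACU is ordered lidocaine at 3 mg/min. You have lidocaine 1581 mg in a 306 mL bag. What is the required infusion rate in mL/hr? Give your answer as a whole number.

3 mg/min × 60 min/hr = 180 mg/hr
Concentration = 1581 mg ÷ 306 mL = 5.166667 mg/mL
Rate = 180 mg/hr ÷ 5.166667 mg/mL = 34.83871 mL/hr

35 mL/hr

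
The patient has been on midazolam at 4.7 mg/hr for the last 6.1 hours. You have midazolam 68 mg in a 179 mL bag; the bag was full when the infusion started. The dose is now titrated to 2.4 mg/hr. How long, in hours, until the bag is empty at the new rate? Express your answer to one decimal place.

Initial rate:
Concentration = 68 mg ÷ 179 mL = 0.3798883 mg/mL
Rate = 4.7 mg/hr ÷ 0.3798883 mg/mL = 12.37206 mL/hr
Volume infused so far = 12.37206 mL/hr × 6.1 hr = 75.46956 mL
Volume remaining = 179 − 75.46956 = 103.5304 mL
New rate:
Rate = 2.4 mg/hr ÷ 0.3798883 mg/mL = 6.317647 mL/hr
Time remaining = 103.5304 mL ÷ 6.317647 mL/hr = 16.3875 hr

16.4 hours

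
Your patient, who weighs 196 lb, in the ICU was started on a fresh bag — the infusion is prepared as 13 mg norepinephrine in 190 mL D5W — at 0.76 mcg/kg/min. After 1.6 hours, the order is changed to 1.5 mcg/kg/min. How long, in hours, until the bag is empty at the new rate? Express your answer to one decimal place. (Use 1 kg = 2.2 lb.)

Initial rate:
Weight = 196 lb ÷ 2.2 lb/kg = 89.09091 kg
Dose = 0.76 mcg/kg/min × 89.09091 kg = 67.70909 mcg/min
67.70909 mcg/min × 60 min/hr = 4062.545 mcg/hr
Concentration = 13 mg ÷ 190 mL = 0.06842105 mg/mL = 68.42105 mcg/mL
Rate = 4062.545 mcg/hr ÷ 68.42105 mcg/mL = 59.37566 mL/hr
Volume infused so far = 59.37566 mL/hr × 1.6 hr = 95.00106 mL
Volume remaining = 190 − 95.00106 = 94.99894 mL
New rate:
Dose = 1.5 mcg/kg/min × 89.09091 kg = 133.6364 mcg/min
133.6364 mcg/min × 60 min/hr = 8018.182 mcg/hr
Rate = 8018.182 mcg/hr ÷ 68.42105 mcg/mL = 117.1888 mL/hr
Time remaining = 94.99894 mL ÷ 117.1888 mL/hr = 0.8106485 hr

0.8 hours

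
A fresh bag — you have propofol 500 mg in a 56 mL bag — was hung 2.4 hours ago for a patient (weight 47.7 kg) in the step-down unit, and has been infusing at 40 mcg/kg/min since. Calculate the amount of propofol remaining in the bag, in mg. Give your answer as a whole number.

225 mg

Dose = 40 mcg/kg/min × 47.7 kg = 1908 mcg/min
1908 mcg/min × 60 min/hr = 114480 mcg/hr
Concentration = 500 mg ÷ 56 mL = 8.928571 mg/mL = 8928.571 mcg/mL
Rate = 114480 mcg/hr ÷ 8928.571 mcg/mL = 12.82176 mL/hr
Volume infused = 12.82176 mL/hr × 2.4 hr = 30.77222 mL
Volume remaining = 56 − 30.77222 = 25.22778 mL
Drug remaining = 25.22778 mL × 8928.571 mcg/mL = 225248 mcg = 225.248 mg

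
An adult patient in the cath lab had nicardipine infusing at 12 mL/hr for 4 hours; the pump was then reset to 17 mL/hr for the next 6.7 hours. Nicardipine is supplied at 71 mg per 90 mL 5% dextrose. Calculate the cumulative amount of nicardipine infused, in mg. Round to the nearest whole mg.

Concentration = 71 mg ÷ 90 mL = 0.7888889 mg/mL
Stage 1: 12 mL/hr × 4 hr = 48 mL → 48 mL × 0.7888889 mg/mL = 37.86667 mg
Stage 2: 17 mL/hr × 6.7 hr = 113.9 mL → 113.9 mL × 0.7888889 mg/mL = 89.85444 mg
Total = 37.86667 + 89.85444 = 127.7211 mg

128 mg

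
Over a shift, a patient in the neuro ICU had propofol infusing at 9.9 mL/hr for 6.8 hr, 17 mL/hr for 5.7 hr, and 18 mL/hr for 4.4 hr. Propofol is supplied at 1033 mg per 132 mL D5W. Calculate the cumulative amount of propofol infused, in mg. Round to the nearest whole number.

1905 mg

Concentration = 1033 mg ÷ 132 mL = 7.825758 mg/mL
Stage 1: 9.9 mL/hr × 6.8 hr = 67.32 mL → 67.32 mL × 7.825758 mg/mL = 526.83 mg
Stage 2: 17 mL/hr × 5.7 hr = 96.9 mL → 96.9 mL × 7.825758 mg/mL = 758.3159 mg
Stage 3: 18 mL/hr × 4.4 hr = 79.2 mL → 79.2 mL × 7.825758 mg/mL = 619.8 mg
Total = 526.83 + 758.3159 + 619.8 = 1904.946 mg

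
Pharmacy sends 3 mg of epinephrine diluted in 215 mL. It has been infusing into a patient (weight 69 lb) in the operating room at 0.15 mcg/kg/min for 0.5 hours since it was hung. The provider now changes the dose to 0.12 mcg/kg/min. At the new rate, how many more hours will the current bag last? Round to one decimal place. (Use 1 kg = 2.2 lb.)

Initial rate:
Weight = 69 lb ÷ 2.2 lb/kg = 31.36364 kg
Dose = 0.15 mcg/kg/min × 31.36364 kg = 4.704545 mcg/min
4.704545 mcg/min × 60 min/hr = 282.2727 mcg/hr
Concentration = 3 mg ÷ 215 mL = 0.01395349 mg/mL = 13.95349 mcg/mL
Rate = 282.2727 mcg/hr ÷ 13.95349 mcg/mL = 20.22955 mL/hr
Volume infused so far = 20.22955 mL/hr × 0.5 hr = 10.11477 mL
Volume remaining = 215 − 10.11477 = 204.8852 mL
New rate:
Dose = 0.12 mcg/kg/min × 31.36364 kg = 3.763636 mcg/min
3.763636 mcg/min × 60 min/hr = 225.8182 mcg/hr
Rate = 225.8182 mcg/hr ÷ 13.95349 mcg/mL = 16.18364 mL/hr
Time remaining = 204.8852 mL ÷ 16.18364 mL/hr = 12.66002 hr

12.7 hours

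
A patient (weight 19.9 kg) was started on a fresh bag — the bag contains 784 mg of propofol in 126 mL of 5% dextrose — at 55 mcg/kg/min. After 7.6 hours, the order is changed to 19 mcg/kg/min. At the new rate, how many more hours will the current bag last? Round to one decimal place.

Initial rate:
Dose = 55 mcg/kg/min × 19.9 kg = 1094.5 mcg/min
1094.5 mcg/min × 60 min/hr = 65670 mcg/hr
Concentration = 784 mg ÷ 126 mL = 6.222222 mg/mL = 6222.222 mcg/mL
Rate = 65670 mcg/hr ÷ 6222.222 mcg/mL = 10.55411 mL/hr
Volume infused so far = 10.55411 mL/hr × 7.6 hr = 80.21121 mL
Volume remaining = 126 − 80.21121 = 45.78879 mL
New rate:
Dose = 19 mcg/kg/min × 19.9 kg = 378.1 mcg/min
378.1 mcg/min × 60 min/hr = 22686 mcg/hr
Rate = 22686 mcg/hr ÷ 6222.222 mcg/mL = 3.645964 mL/hr
Time remaining = 45.78879 mL ÷ 3.645964 mL/hr = 12.55876 hr

12.6 hours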